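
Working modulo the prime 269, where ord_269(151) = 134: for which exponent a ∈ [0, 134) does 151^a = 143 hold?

124

Baby-step giant-step with m = ceil(sqrt(134)) = 12.
Baby table (151^j mod 269 for j=0..11):
  0:1  1:151  2:205  3:20  4:61  5:65  6:131  7:144
  8:224  9:199  10:190  11:176
Giant step factor: 151^(-12) ≡ 44 (mod 269).
Scan 143·44^i mod 269 for i = 0, 1, …:
  i=0: 143   i=1: 105   i=2: 47   i=3: 185
  i=4: 70   i=5: 121   i=6: 213   i=7: 226
  i=8: 260   i=9: 142   i=10: 61
Match at i=10, j=4: a = 10·12 + 4 = 124.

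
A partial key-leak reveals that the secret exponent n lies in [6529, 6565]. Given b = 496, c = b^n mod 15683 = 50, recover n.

6561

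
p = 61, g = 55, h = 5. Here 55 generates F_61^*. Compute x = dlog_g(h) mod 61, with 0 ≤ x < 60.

46

Baby-step giant-step with m = ceil(sqrt(60)) = 8.
Baby table (55^j mod 61 for j=0..7):
  0:1  1:55  2:36  3:28  4:15  5:32  6:52  7:54
Giant step factor: 55^(-8) ≡ 16 (mod 61).
Scan 5·16^i mod 61 for i = 0, 1, …:
  i=0: 5   i=1: 19   i=2: 60   i=3: 45
  i=4: 49   i=5: 52
Match at i=5, j=6: x = 5·8 + 6 = 46.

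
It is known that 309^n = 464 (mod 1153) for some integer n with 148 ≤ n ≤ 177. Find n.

162

Compute 309^148 mod 1153 = 258, then multiply by 309 repeatedly:
  309^148=258  309^149=165  309^150=253  309^151=926  309^152=190
  309^153=1060  309^154=88  309^155=673  309^156=417  309^157=870
  309^158=181  309^159=585  309^160=897  309^161=453  309^162=464
Found 464 at exponent 162.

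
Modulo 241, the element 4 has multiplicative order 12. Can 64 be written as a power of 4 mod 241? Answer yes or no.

64 ∈ ⟨4⟩ iff 64^12 ≡ 1 (mod 241), since |⟨4⟩| = 12.
64^12 mod 241 = 1.
Since 1 = 1, 64 lies in the subgroup.

yes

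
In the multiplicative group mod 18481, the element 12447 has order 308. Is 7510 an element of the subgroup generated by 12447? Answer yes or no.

yes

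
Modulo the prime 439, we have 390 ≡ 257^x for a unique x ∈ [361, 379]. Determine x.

375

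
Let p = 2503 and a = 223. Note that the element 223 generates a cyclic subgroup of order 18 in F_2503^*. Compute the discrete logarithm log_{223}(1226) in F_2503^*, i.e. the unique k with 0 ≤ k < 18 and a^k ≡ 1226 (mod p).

12

Successive powers of 223 modulo 2503:
  223^0=1  223^1=223  223^2=2172  223^3=1277  223^4=1932  223^5=320
  223^6=1276  223^7=1709  223^8=651  223^9=2502  223^10=2280  223^11=331
  223^12=1226
So 223^12 ≡ 1226 (mod 2503), giving k = 12.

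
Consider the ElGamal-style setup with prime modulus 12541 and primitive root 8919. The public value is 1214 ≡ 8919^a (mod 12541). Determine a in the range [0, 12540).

4625

Baby-step giant-step with m = ceil(sqrt(12540)) = 112.
Baby table (8919^j mod 12541 for j=0..111):
  0:1  1:8919  2:998  3:9593  4:5265  5:5031  6:12332  7:4538
  8:4615  9:1623  10:3223  11:1965  12:6058  13:4674  14:1122  15:11941
  16:3607  17:3168  18:519  19:1332  20:3781  21:12531  22:11138  23:2561
  24:4398  25:10055  26:12395  27:2090  28:4784  29:4014  30:8852  31:5393
  32:5432  33:2125  34:3424  35:1321  36:6000  37:1553  38:5943  39:7351
  40:11762  41:12354  42:100  43:1489  44:12013  45:6184  46:12319  47:1460
  48:4182  49:2324  50:10024  51:11808  52:8775  53:8385  54:3832  55:3383
  56:11872  57:2705  58:9552  59:3275  60:1736  61:7790  62:1870  63:11541
  64:10192  65:5280  66:865  67:2220  68:10482  69:8344  70:1842  71:88
  72:7330  73:37  74:3937  75:11844  76:3793  77:6690  78:10573  79:4808
  80:4873  81:7722  82:9887  83:6382  84:10000  85:10949  86:9905  87:3891
  88:2882  89:8049  90:4347  91:6662  92:11661  93:1946  94:12171  95:10794
  96:6970  97:12234  98:8346  99:7139  100:2084  101:1434  102:10567  103:1458
  104:11426  105:328  106:3379  107:1278  108:11254  109:8803  110:7297  111:6694
Giant step factor: 8919^(-112) ≡ 772 (mod 12541).
Scan 1214·772^i mod 12541 for i = 0, 1, …:
  i=0: 1214   i=1: 9174   i=2: 9204   i=3: 7282
  i=4: 3336   i=5: 4487   i=6: 2648   i=7: 73
  i=8: 6192   i=9: 2103     …   i=40: 7849
  i=41: 2125
Match at i=41, j=33: a = 41·112 + 33 = 4625.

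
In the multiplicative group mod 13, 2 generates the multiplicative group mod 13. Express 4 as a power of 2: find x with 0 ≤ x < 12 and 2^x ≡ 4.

Successive powers of 2 modulo 13:
  2^0=1  2^1=2  2^2=4
So 2^2 ≡ 4 (mod 13), giving x = 2.

2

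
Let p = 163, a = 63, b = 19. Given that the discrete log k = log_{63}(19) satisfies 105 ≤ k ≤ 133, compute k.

Compute 63^105 mod 163 = 86, then multiply by 63 repeatedly:
  63^105=86  63^106=39  63^107=12  63^108=104  63^109=32
  63^110=60  63^111=31  63^112=160  63^113=137  63^114=155
  63^115=148  63^116=33  63^117=123  63^118=88  63^119=2
  63^120=126  63^121=114  63^122=10  63^123=141  63^124=81
  63^125=50  63^126=53  63^127=79  63^128=87  63^129=102
  63^130=69  63^131=109  63^132=21  63^133=19
Found 19 at exponent 133.

133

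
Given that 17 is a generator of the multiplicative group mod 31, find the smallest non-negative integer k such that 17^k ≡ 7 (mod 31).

Successive powers of 17 modulo 31:
  17^0=1  17^1=17  17^2=10  17^3=15  17^4=7
So 17^4 ≡ 7 (mod 31), giving k = 4.

4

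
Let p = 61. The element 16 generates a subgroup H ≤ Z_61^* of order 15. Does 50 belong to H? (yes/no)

⟨16⟩ has order 15; its elements mod 61 are {1, 9, 12, 13, 15, 16, 20, 22, 25, 34, 42, 47, 56, 57, 58}.
50 is not in this set.

no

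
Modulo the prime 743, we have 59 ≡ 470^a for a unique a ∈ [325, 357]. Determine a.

349

Compute 470^325 mod 743 = 14, then multiply by 470 repeatedly:
  470^325=14  470^326=636  470^327=234  470^328=16  470^329=90
  470^330=692  470^331=549  470^332=209  470^333=154  470^334=309
  470^335=345  470^336=176  470^337=247  470^338=182  470^339=95
  470^340=70  470^341=208  470^342=427  470^343=80  470^344=450
  470^345=488  470^346=516  470^347=302  470^348=27  470^349=59
Found 59 at exponent 349.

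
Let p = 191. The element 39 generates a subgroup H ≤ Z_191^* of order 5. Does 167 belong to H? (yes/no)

no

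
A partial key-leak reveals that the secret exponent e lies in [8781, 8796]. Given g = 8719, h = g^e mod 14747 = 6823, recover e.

8787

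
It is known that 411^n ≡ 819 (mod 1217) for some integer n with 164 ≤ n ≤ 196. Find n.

Compute 411^164 mod 1217 = 1059, then multiply by 411 repeatedly:
  411^164=1059  411^165=780  411^166=509  411^167=1092  411^168=956
  411^169=1042  411^170=1095  411^171=972  411^172=316  411^173=874
  411^174=199  411^175=250  411^176=522  411^177=350  411^178=244
  411^179=490  411^180=585  411^181=686  411^182=819
Found 819 at exponent 182.

182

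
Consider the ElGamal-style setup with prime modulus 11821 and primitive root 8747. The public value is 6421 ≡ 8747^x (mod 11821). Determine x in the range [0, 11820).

2085

Baby-step giant-step with m = ceil(sqrt(11820)) = 109.
Baby table (8747^j mod 11821 for j=0..108):
  0:1  1:8747  2:4497  3:6792  4:9099  5:9981  6:5722  7:220
  8:9338  9:8197  10:4794  11:4031  12:8935  13:5814  14:1116  15:9327
  16:6548  17:2611  18:245  19:3414  20:2412  21:9100  22:6907  23:10219
  24:7012  25:6616  26:6357  27:10516  28:4251  29:6452  30:2190  31:5910
  32:1537  33:3662  34:8425  35:1361  36:920  37:8960  38:11711  39:7152
  40:1812  41:9424  42:3895  43:1443  44:8914  45:11263  46:1247  47:8547
  48:4605  49:5788  50:10114  51:10615  52:7271  53:2457  54:801  55:8315
  56:8513  57:2732  58:6563  59:3785  60:8595  61:10726  62:8866  63:5142
  64:9990  65:1698  66:5230  67:11361  68:7341  69:55  70:8245  71:10915
  72:7109  73:3963  74:5189  75:7364  76:279  77:5287  78:1637  79:3608
  80:8927  81:6764  82:603  83:2275  84:4682  85:5510  86:1753  87:1654
  88:10455  89:2629  90:4018  91:1613  92:6458  93:7388  94:9250  95:6826
  96:10972  97:9206  98:230  99:2240  100:5883  101:1788  102:453  103:2356
  104:3929  105:3316  106:8139  107:5771  108:3267
Giant step factor: 8747^(-109) ≡ 7380 (mod 11821).
Scan 6421·7380^i mod 11821 for i = 0, 1, …:
  i=0: 6421   i=1: 8412   i=2: 8489   i=3: 9341
  i=4: 8329   i=5: 10641   i=6: 3677   i=7: 7065
  i=8: 9090   i=9: 25     …   i=18: 8592
  i=19: 1116
Match at i=19, j=14: x = 19·109 + 14 = 2085.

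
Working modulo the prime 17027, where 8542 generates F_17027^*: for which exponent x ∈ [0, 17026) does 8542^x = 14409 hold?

12501

Baby-step giant-step with m = ceil(sqrt(17026)) = 131.
Baby table (8542^j mod 17027 for j=0..130):
  0:1  1:8542  2:5069  3:16764  4:1018  5:11986  6:1061  7:4698
  8:14704  9:10416  10:7397  11:15004  12:1939  13:12694  14:4212  15:853
  16:15797  17:16026  18:14039  19:17004  20:7858  21:2602  22:6049  23:10640
  24:13781  25:9651  26:11135  27:2348  28:15837  29:139  30:12475  31:6484
  32:14524  33:5286  34:14435  35:11263  36:5996  37:616  38:529  39:6563
  40:8262  41:14116  42:10685  43:6550  44:16405  45:16327  46:14104  47:10343
  48:13830  49:2534  50:4111  51:6488  52:14638  53:8535  54:13383  55:15335
  56:2859  57:4860  58:2294  59:14298  60:15872  61:9650  62:2593  63:14306
  64:16100  65:16148  66:489  67:5423  68:9826  69:7609  70:4019  71:3866
  72:8019  73:15704  74:4862  75:2351  76:7409  77:15346  78:11686  79:9538
  80:16428  81:8469  82:11502  83:4294  84:3190  85:5780  86:11487  87:12380
  88:12290  89:9725  90:13244  91:2860  92:13402  93:7363  94:14035  95:16890
  96:4609  97:3654  98:1977  99:13777  100:9537  101:7886  102:3400  103:11765
  104:3276  105:8231  106:4719  107:6789  108:14703  109:1874  110:2328  111:15267
  112:921  113:708  114:3151  115:13182  116:1093  117:5610  118:6642  119:2000
  120:5919  121:6935  122:1837  123:9787  124:15011  125:10652  126:14123  127:2371
  128:7979  129:14564  130:6426
Giant step factor: 8542^(-131) ≡ 16351 (mod 17027).
Scan 14409·16351^i mod 17027 for i = 0, 1, …:
  i=0: 14409   i=1: 15987   i=2: 4933   i=3: 2584
  i=4: 6997   i=5: 3534   i=6: 11823   i=7: 10342
  i=8: 6905   i=9: 14645     …   i=94: 2842
  i=95: 2859
Match at i=95, j=56: x = 95·131 + 56 = 12501.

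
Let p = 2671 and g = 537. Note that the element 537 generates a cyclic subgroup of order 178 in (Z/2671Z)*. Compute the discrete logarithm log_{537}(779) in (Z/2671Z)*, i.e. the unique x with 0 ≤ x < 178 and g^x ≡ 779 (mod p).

Baby-step giant-step with m = ceil(sqrt(178)) = 14.
Baby table (537^j mod 2671 for j=0..13):
  0:1  1:537  2:2572  3:257  4:1788  5:1267  6:1945  7:104
  8:2428  9:388  10:18  11:1653  12:889  13:1955
Giant step factor: 537^(-14) ≡ 344 (mod 2671).
Scan 779·344^i mod 2671 for i = 0, 1, …:
  i=0: 779   i=1: 876   i=2: 2192   i=3: 826
  i=4: 1018   i=5: 291   i=6: 1277   i=7: 1244
  i=8: 576   i=9: 490   i=10: 287   i=11: 2572
Match at i=11, j=2: x = 11·14 + 2 = 156.

156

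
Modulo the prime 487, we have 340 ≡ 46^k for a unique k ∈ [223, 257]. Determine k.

236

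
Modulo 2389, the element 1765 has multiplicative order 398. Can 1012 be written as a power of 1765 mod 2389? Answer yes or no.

1012 ∈ ⟨1765⟩ iff 1012^398 ≡ 1 (mod 2389), since |⟨1765⟩| = 398.
1012^398 mod 2389 = 689.
Since 689 ≠ 1, 1012 does not lie in the subgroup.

no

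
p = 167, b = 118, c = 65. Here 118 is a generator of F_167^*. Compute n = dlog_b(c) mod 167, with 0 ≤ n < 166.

158

Baby-step giant-step with m = ceil(sqrt(166)) = 13.
Baby table (118^j mod 167 for j=0..12):
  0:1  1:118  2:63  3:86  4:128  5:74  6:48  7:153
  8:18  9:120  10:132  11:45  12:133
Giant step factor: 118^(-13) ≡ 125 (mod 167).
Scan 65·125^i mod 167 for i = 0, 1, …:
  i=0: 65   i=1: 109   i=2: 98   i=3: 59
  i=4: 27   i=5: 35   i=6: 33   i=7: 117
  i=8: 96   i=9: 143   i=10: 6   i=11: 82
  i=12: 63
Match at i=12, j=2: n = 12·13 + 2 = 158.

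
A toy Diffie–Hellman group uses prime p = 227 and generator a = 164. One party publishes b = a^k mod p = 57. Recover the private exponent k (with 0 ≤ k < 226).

192

Baby-step giant-step with m = ceil(sqrt(226)) = 16.
Baby table (164^j mod 227 for j=0..15):
  0:1  1:164  2:110  3:107  4:69  5:193  6:99  7:119
  8:221  9:151  10:21  11:39  12:40  13:204  14:87  15:194
Giant step factor: 164^(-16) ≡ 82 (mod 227).
Scan 57·82^i mod 227 for i = 0, 1, …:
  i=0: 57   i=1: 134   i=2: 92   i=3: 53
  i=4: 33   i=5: 209   i=6: 113   i=7: 186
  i=8: 43   i=9: 121   i=10: 161   i=11: 36
  i=12: 1
Match at i=12, j=0: k = 12·16 + 0 = 192.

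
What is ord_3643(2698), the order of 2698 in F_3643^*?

3642

The order of 2698 must divide p − 1 = 3642 = 2 · 3 · 607.
Divisors: 1, 2, 3, 6, 607, 1214, 1821, 3642.
Check each in increasing order: 2698^1 ≡ 2698;  2698^2 ≡ 490;  2698^3 ≡ 3254;  2698^6 ≡ 1958;  2698^607 ≡ 3221;  2698^1214 ≡ 3220;  2698^1821 ≡ 3642;  2698^3642 ≡ 1.
Smallest exponent giving 1 is 3642.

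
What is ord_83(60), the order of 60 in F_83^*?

The order of 60 must divide p − 1 = 82 = 2 · 41.
Divisors: 1, 2, 41, 82.
Check each in increasing order: 60^1 ≡ 60;  60^2 ≡ 31;  60^41 ≡ 82;  60^82 ≡ 1.
Smallest exponent giving 1 is 82.

82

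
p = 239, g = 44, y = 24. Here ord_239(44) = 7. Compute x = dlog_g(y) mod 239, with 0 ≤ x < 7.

2

Successive powers of 44 modulo 239:
  44^0=1  44^1=44  44^2=24
So 44^2 ≡ 24 (mod 239), giving x = 2.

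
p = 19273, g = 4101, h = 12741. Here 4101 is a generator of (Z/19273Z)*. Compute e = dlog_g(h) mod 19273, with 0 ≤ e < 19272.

5623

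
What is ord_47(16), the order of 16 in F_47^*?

23

The order of 16 must divide p − 1 = 46 = 2 · 23.
Divisors: 1, 2, 23, 46.
Check each in increasing order: 16^1 ≡ 16;  16^2 ≡ 21;  16^23 ≡ 1.
Smallest exponent giving 1 is 23.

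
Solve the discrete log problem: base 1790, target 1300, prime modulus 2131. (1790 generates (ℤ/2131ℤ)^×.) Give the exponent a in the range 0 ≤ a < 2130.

24

Baby-step giant-step with m = ceil(sqrt(2130)) = 47.
Baby table (1790^j mod 2131 for j=0..46):
  0:1  1:1790  2:1207  3:1827  4:1376  5:1735  6:783  7:1503
  8:1048  9:640  10:1253  11:1058  12:1492  13:537  14:149  15:335
  16:839  17:1586  18:448  19:664  20:1593  21:192  22:589  23:1596
  24:1300  25:2079  26:684  27:1166  28:891  29:902  30:1413  31:1904
  32:691  33:910  34:816  35:905  36:390  37:1263  38:1910  39:776
  40:1759  41:1123  42:637  43:145  44:1699  45:273  46:671
Giant step factor: 1790^(-47) ≡ 416 (mod 2131).
Scan 1300·416^i mod 2131 for i = 0, 1, …:
  i=0: 1300
Match at i=0, j=24: a = 0·47 + 24 = 24.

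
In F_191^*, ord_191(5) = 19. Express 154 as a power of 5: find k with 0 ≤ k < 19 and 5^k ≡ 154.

6

Successive powers of 5 modulo 191:
  5^0=1  5^1=5  5^2=25  5^3=125  5^4=52  5^5=69
  5^6=154
So 5^6 ≡ 154 (mod 191), giving k = 6.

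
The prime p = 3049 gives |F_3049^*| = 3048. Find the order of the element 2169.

3048

The order of 2169 must divide p − 1 = 3048 = 2^3 · 3 · 127.
Divisors: 1, 2, 3, 4, 6, 8, 12, 24, 127, 254, 381, 508, 762, 1016, 1524, 3048.
Check each in increasing order: 2169^1 ≡ 2169;  2169^2 ≡ 3003;  2169^3 ≡ 843;  2169^4 ≡ 2116;  2169^6 ≡ 232;  2169^8 ≡ 1524;  2169^12 ≡ 1991;  2169^24 ≡ 381;  2169^127 ≡ 1495;  2169^254 ≡ 108;  2169^381 ≡ 2912;  2169^508 ≡ 2517;  2169^762 ≡ 475;  2169^1016 ≡ 2516;  2169^1524 ≡ 3048;  2169^3048 ≡ 1.
Smallest exponent giving 1 is 3048.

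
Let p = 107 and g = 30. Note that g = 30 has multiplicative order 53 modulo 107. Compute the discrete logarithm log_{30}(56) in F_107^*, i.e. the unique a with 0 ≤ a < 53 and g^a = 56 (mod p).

Baby-step giant-step with m = ceil(sqrt(53)) = 8.
Baby table (30^j mod 107 for j=0..7):
  0:1  1:30  2:44  3:36  4:10  5:86  6:12  7:39
Giant step factor: 30^(-8) ≡ 61 (mod 107).
Scan 56·61^i mod 107 for i = 0, 1, …:
  i=0: 56   i=1: 99   i=2: 47   i=3: 85
  i=4: 49   i=5: 100   i=6: 1
Match at i=6, j=0: a = 6·8 + 0 = 48.

48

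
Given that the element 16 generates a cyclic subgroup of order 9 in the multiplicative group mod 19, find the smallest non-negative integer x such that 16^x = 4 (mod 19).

5

Successive powers of 16 modulo 19:
  16^0=1  16^1=16  16^2=9  16^3=11  16^4=5  16^5=4
So 16^5 ≡ 4 (mod 19), giving x = 5.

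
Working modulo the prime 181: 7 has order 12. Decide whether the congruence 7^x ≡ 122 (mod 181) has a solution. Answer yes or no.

no

122 ∈ ⟨7⟩ iff 122^12 ≡ 1 (mod 181), since |⟨7⟩| = 12.
122^12 mod 181 = 42.
Since 42 ≠ 1, 122 does not lie in the subgroup.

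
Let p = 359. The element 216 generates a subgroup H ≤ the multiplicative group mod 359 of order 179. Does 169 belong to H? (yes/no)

yes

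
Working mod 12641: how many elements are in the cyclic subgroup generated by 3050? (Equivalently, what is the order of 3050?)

3160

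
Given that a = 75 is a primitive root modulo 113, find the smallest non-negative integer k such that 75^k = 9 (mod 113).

110

Baby-step giant-step with m = ceil(sqrt(112)) = 11.
Baby table (75^j mod 113 for j=0..10):
  0:1  1:75  2:88  3:46  4:60  5:93  6:82  7:48
  8:97  9:43  10:61
Giant step factor: 75^(-11) ≡ 37 (mod 113).
Scan 9·37^i mod 113 for i = 0, 1, …:
  i=0: 9   i=1: 107   i=2: 4   i=3: 35
  i=4: 52   i=5: 3   i=6: 111   i=7: 39
  i=8: 87   i=9: 55   i=10: 1
Match at i=10, j=0: k = 10·11 + 0 = 110.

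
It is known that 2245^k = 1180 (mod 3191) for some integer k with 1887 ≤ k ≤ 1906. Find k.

1887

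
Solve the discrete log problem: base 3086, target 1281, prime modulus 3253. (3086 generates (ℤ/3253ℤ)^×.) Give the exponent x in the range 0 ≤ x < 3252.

Baby-step giant-step with m = ceil(sqrt(3252)) = 58.
Baby table (3086^j mod 3253 for j=0..57):
  0:1  1:3086  2:1865  3:833  4:768  5:1864  6:1000  7:2156
  8:1031  9:232  10:292  11:31  12:1329  13:2514  14:3052  15:1037
  16:2483  17:1723  18:1776  19:2684  20:686  21:2546  22:961  23:2163
  24:3115  25:275  26:2870  27:2154  28:1365  29:3008  30:1879  31:1748
  32:854  33:514  34:1993  35:2228  36:2019  37:1139  38:1714  39:26
  40:2164  41:2948  42:2140  43:450  44:2922  45:3229  46:755  47:782
  48:2779  49:1086  50:806  51:2024  52:304  53:1280  54:938  55:2751
  56:2509  57:634
Giant step factor: 3086^(-58) ≡ 1820 (mod 3253).
Scan 1281·1820^i mod 3253 for i = 0, 1, …:
  i=0: 1281   i=1: 2272   i=2: 477   i=3: 2842
  i=4: 170   i=5: 365   i=6: 688   i=7: 3008
Match at i=7, j=29: x = 7·58 + 29 = 435.

435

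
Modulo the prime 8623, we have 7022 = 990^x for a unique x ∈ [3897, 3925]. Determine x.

3920

Compute 990^3897 mod 8623 = 1695, then multiply by 990 repeatedly:
  990^3897=1695  990^3898=5188  990^3899=5435  990^3900=8521  990^3901=2496
  990^3902=4862  990^3903=1746  990^3904=3940  990^3905=3004  990^3906=7648
  990^3907=526  990^3908=3360  990^3909=6545  990^3910=3677  990^3911=1324
  990^3912=64  990^3913=2999  990^3914=2698  990^3915=6513  990^3916=6489
  990^3917=8598  990^3918=1119  990^3919=4066  990^3920=7022
Found 7022 at exponent 3920.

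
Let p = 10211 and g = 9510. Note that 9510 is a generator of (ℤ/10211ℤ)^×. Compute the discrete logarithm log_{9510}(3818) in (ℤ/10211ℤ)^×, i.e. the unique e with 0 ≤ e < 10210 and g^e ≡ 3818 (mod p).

Baby-step giant-step with m = ceil(sqrt(10210)) = 102.
Baby table (9510^j mod 10211 for j=0..101):
  0:1  1:9510  2:1273  3:6195  4:7191  5:3343  6:5087  7:7863
  8:1977  9:2819  10:4815  11:4526  12:2895  13:2594  14:9375  15:4009
  16:7927  17:8168  18:2603  19:3066  20:5255  21:2416  22:1410  23:2057
  24:8005  25:4545  26:9998  27:6359  28:4548  29:7895  30:10178  31:2711
  32:9046  33:9996  34:7761  35:2002  36:5716  37:6007  38:6236  39:9083
  40:4481  41:3807  42:6575  43:6297  44:7166  45:446  46:3895  47:6153
  48:6000  49:932  50:172  51:1960  52:4525  53:3596  54:1321  55:3180
  56:7029  57:4584  58:3081  59:4951  60:1089  61:2436  62:7812  63:7095
  64:9373  65:5411  66:5381  67:5989  68:8643  69:6591  70:5292  71:7112
  72:7667  73:6630  74:8586  75:5704  76:4208  77:1171  78:6220  79:10088
  80:4535  81:6797  82:3840  83:3864  84:7462  85:7381  86:2896  87:1893
  88:437  89:10204  90:4907  91:1300  92:7690  93:718  94:7232  95:5235
  96:6225  97:6583  98:689  99:7139  100:9162  101:157
Giant step factor: 9510^(-102) ≡ 8213 (mod 10211).
Scan 3818·8213^i mod 10211 for i = 0, 1, …:
  i=0: 3818   i=1: 9464   i=2: 1700   i=3: 3663
  i=4: 2613   i=5: 7258   i=6: 8347   i=7: 7468
  i=8: 7418   i=9: 5208     …   i=25: 5030
  i=26: 7895
Match at i=26, j=29: e = 26·102 + 29 = 2681.

2681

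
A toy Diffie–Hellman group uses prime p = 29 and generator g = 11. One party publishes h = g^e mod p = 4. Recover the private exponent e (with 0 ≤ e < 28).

Successive powers of 11 modulo 29:
  11^0=1  11^1=11  11^2=5  11^3=26  11^4=25  11^5=14
  11^6=9  11^7=12  11^8=16  11^9=2  11^10=22  11^11=10
  11^12=23  11^13=21  11^14=28  11^15=18  11^16=24  11^17=3
  11^18=4
So 11^18 ≡ 4 (mod 29), giving e = 18.

18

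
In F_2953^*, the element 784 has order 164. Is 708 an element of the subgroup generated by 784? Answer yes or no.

no

708 ∈ ⟨784⟩ iff 708^164 ≡ 1 (mod 2953), since |⟨784⟩| = 164.
708^164 mod 2953 = 1177.
Since 1177 ≠ 1, 708 does not lie in the subgroup.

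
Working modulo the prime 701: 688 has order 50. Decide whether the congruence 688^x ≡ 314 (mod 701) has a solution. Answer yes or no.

314 ∈ ⟨688⟩ iff 314^50 ≡ 1 (mod 701), since |⟨688⟩| = 50.
314^50 mod 701 = 1.
Since 1 = 1, 314 lies in the subgroup.

yes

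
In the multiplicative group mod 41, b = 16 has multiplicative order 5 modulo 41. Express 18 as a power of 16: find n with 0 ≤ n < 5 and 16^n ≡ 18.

4

Successive powers of 16 modulo 41:
  16^0=1  16^1=16  16^2=10  16^3=37  16^4=18
So 16^4 ≡ 18 (mod 41), giving n = 4.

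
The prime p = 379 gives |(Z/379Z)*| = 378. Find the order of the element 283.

The order of 283 must divide p − 1 = 378 = 2 · 3^3 · 7.
Divisors: 1, 2, 3, 6, 7, 9, 14, 18, 21, 27, 42, 54, 63, 126, 189, 378.
Check each in increasing order: 283^1 ≡ 283;  283^2 ≡ 120;  283^3 ≡ 229;  283^6 ≡ 139;  283^7 ≡ 300;  283^9 ≡ 374;  283^14 ≡ 177;  283^18 ≡ 25;  283^21 ≡ 40;  283^27 ≡ 254;  283^42 ≡ 84;  283^54 ≡ 86;  283^63 ≡ 328;  283^126 ≡ 327;  283^189 ≡ 378;  283^378 ≡ 1.
Smallest exponent giving 1 is 378.

378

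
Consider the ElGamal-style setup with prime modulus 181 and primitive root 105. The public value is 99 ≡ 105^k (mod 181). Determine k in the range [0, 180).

Baby-step giant-step with m = ceil(sqrt(180)) = 14.
Baby table (105^j mod 181 for j=0..13):
  0:1  1:105  2:165  3:130  4:75  5:92  6:67  7:157
  8:14  9:22  10:138  11:10  12:145  13:21
Giant step factor: 105^(-14) ≡ 11 (mod 181).
Scan 99·11^i mod 181 for i = 0, 1, …:
  i=0: 99   i=1: 3   i=2: 33   i=3: 1
Match at i=3, j=0: k = 3·14 + 0 = 42.

42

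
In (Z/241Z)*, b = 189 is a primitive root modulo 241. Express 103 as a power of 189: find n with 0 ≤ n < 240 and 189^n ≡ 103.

Baby-step giant-step with m = ceil(sqrt(240)) = 16.
Baby table (189^j mod 241 for j=0..15):
  0:1  1:189  2:53  3:136  4:158  5:219  6:180  7:39
  8:141  9:139  10:2  11:137  12:106  13:31  14:75  15:197
Giant step factor: 189^(-16) ≡ 160 (mod 241).
Scan 103·160^i mod 241 for i = 0, 1, …:
  i=0: 103   i=1: 92   i=2: 19   i=3: 148
  i=4: 62   i=5: 39
Match at i=5, j=7: n = 5·16 + 7 = 87.

87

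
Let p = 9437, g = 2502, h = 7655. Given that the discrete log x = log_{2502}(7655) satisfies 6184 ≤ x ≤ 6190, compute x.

6184

Compute 2502^6184 mod 9437 = 7655, then multiply by 2502 repeatedly:
  2502^6184=7655
Found 7655 at exponent 6184.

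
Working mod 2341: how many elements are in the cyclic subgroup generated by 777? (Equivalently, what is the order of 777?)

The order of 777 must divide p − 1 = 2340 = 2^2 · 3^2 · 5 · 13.
Divisors: 1, 2, 3, 4, 5, 6, 9, 10, 12, 13, 15, 18, 20, 26, 30, 36, 39, 45, 52, 60, 65, 78, 90, 117, 130, 156, 180, 195, 234, 260, 390, 468, 585, 780, 1170, 2340.
Check each in increasing order: 777^1 ≡ 777;  777^2 ≡ 2092;  777^3 ≡ 830;  777^4 ≡ 1135;  777^5 ≡ 1679;  777^6 ≡ 646;  777^9 ≡ 91;  777^10 ≡ 477;  777^12 ≡ 618;  777^13 ≡ 281;  777^15 ≡ 261;  777^18 ≡ 1258;  777^20 ≡ 452;  777^26 ≡ 1708;  777^30 ≡ 232;  777^36 ≡ 48;  777^39 ≡ 43;  777^45 ≡ 2027;  777^52 ≡ 378;  777^60 ≡ 2322;  777^65 ≡ 873;  777^78 ≡ 1849;  777^90 ≡ 274;  777^117 ≡ 2254;  777^130 ≡ 1304;  777^156 ≡ 941;  777^180 ≡ 164;  777^195 ≡ 666;  777^234 ≡ 546;  777^260 ≡ 850;  777^390 ≡ 1107;  777^468 ≡ 809;  777^585 ≡ 2188;  777^780 ≡ 1106;  777^1170 ≡ 2340;  777^2340 ≡ 1.
Smallest exponent giving 1 is 2340.

2340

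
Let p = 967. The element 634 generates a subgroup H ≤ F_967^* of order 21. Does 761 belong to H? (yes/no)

761 ∈ ⟨634⟩ iff 761^21 ≡ 1 (mod 967), since |⟨634⟩| = 21.
761^21 mod 967 = 493.
Since 493 ≠ 1, 761 does not lie in the subgroup.

no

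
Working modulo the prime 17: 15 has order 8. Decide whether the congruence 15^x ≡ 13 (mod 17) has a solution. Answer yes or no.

yes

13 ∈ ⟨15⟩ iff 13^8 ≡ 1 (mod 17), since |⟨15⟩| = 8.
13^8 mod 17 = 1.
Since 1 = 1, 13 lies in the subgroup.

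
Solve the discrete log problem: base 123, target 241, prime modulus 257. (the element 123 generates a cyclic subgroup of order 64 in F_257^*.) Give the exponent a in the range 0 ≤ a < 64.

Successive powers of 123 modulo 257:
  123^0=1  123^1=123  123^2=223  123^3=187  123^4=128  123^5=67
  123^6=17  123^7=35  123^8=193  123^9=95  123^10=120  123^11=111
  123^12=32  123^13=81  123^14=197  123^15=73  123^16=241
So 123^16 ≡ 241 (mod 257), giving a = 16.

16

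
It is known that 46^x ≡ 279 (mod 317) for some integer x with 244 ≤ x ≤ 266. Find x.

266

Compute 46^244 mod 317 = 256, then multiply by 46 repeatedly:
  46^244=256  46^245=47  46^246=260  46^247=231  46^248=165
  46^249=299  46^250=123  46^251=269  46^252=11  46^253=189
  46^254=135  46^255=187  46^256=43  46^257=76  46^258=9
  46^259=97  46^260=24  46^261=153  46^262=64  46^263=91
  46^264=65  46^265=137  46^266=279
Found 279 at exponent 266.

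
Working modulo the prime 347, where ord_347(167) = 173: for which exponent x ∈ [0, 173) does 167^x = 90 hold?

Baby-step giant-step with m = ceil(sqrt(173)) = 14.
Baby table (167^j mod 347 for j=0..13):
  0:1  1:167  2:129  3:29  4:332  5:271  6:147  7:259
  8:225  9:99  10:224  11:279  12:95  13:250
Giant step factor: 167^(-14) ≡ 306 (mod 347).
Scan 90·306^i mod 347 for i = 0, 1, …:
  i=0: 90   i=1: 127   i=2: 345   i=3: 82
  i=4: 108   i=5: 83   i=6: 67   i=7: 29
Match at i=7, j=3: x = 7·14 + 3 = 101.

101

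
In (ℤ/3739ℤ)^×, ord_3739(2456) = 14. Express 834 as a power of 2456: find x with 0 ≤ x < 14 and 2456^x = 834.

3

Successive powers of 2456 modulo 3739:
  2456^0=1  2456^1=2456  2456^2=929  2456^3=834
So 2456^3 ≡ 834 (mod 3739), giving x = 3.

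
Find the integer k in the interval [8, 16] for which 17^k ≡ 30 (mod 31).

15

Compute 17^8 mod 31 = 18, then multiply by 17 repeatedly:
  17^8=18  17^9=27  17^10=25  17^11=22  17^12=2
  17^13=3  17^14=20  17^15=30
Found 30 at exponent 15.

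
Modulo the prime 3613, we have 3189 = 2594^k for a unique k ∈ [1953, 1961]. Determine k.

1955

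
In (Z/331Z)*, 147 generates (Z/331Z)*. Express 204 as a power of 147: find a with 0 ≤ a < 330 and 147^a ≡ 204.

Baby-step giant-step with m = ceil(sqrt(330)) = 19.
Baby table (147^j mod 331 for j=0..18):
  0:1  1:147  2:94  3:247  4:230  5:48  6:105  7:209
  8:271  9:117  10:318  11:75  12:102  13:99  14:320  15:38
  16:290  17:262  18:118
Giant step factor: 147^(-19) ≡ 42 (mod 331).
Scan 204·42^i mod 331 for i = 0, 1, …:
  i=0: 204   i=1: 293   i=2: 59   i=3: 161
  i=4: 142   i=5: 6   i=6: 252   i=7: 323
  i=8: 326   i=9: 121   i=10: 117
Match at i=10, j=9: a = 10·19 + 9 = 199.

199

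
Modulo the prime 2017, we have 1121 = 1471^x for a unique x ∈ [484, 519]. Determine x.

496

Compute 1471^484 mod 2017 = 1536, then multiply by 1471 repeatedly:
  1471^484=1536  1471^485=416  1471^486=785  1471^487=1011  1471^488=652
  1471^489=1017  1471^490=1410  1471^491=634  1471^492=760  1471^493=542
  1471^494=567  1471^495=1036  1471^496=1121
Found 1121 at exponent 496.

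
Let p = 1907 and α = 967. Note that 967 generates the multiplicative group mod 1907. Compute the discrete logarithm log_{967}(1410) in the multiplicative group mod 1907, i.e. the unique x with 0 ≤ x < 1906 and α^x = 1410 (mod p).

805

Baby-step giant-step with m = ceil(sqrt(1906)) = 44.
Baby table (967^j mod 1907 for j=0..43):
  0:1  1:967  2:659  3:315  4:1392  5:1629  6:61  7:1777
  8:152  9:145  10:1004  11:205  12:1814  13:1605  14:1644  15:1217
  16:220  17:1063  18:48  19:648  20:1120  21:1771  22:71  23:5
  24:1021  25:1388  26:1575  27:1239  28:517  29:305  30:1257  31:760
  32:725  33:1206  34:1025  35:1442  36:397  37:592  38:364  39:1100
  40:1501  41:240  42:1333  43:1786
Giant step factor: 967^(-44) ≡ 1018 (mod 1907).
Scan 1410·1018^i mod 1907 for i = 0, 1, …:
  i=0: 1410   i=1: 1316   i=2: 974   i=3: 1799
  i=4: 662   i=5: 745   i=6: 1331   i=7: 988
  i=8: 795   i=9: 742     …   i=17: 1311
  i=18: 1605
Match at i=18, j=13: x = 18·44 + 13 = 805.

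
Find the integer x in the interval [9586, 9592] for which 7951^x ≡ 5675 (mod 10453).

9586

Compute 7951^9586 mod 10453 = 5675, then multiply by 7951 repeatedly:
  7951^9586=5675
Found 5675 at exponent 9586.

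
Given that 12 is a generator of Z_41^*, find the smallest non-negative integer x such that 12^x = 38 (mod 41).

25

Successive powers of 12 modulo 41:
  12^0=1  12^1=12  12^2=21  12^3=6  12^4=31  12^5=3
  12^6=36  12^7=22  12^8=18  12^9=11  12^10=9  12^11=26
  12^12=25  12^13=13  12^14=33  12^15=27  12^16=37  12^17=34
  12^18=39  12^19=17  12^20=40  12^21=29  12^22=20  12^23=35
  12^24=10  12^25=38
So 12^25 ≡ 38 (mod 41), giving x = 25.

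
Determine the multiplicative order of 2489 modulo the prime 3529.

3528

The order of 2489 must divide p − 1 = 3528 = 2^3 · 3^2 · 7^2.
Divisors: 1, 2, 3, 4, 6, 7, 8, 9, 12, 14, 18, 21, 24, 28, 36, 42, 49, 56, 63, 72, 84, 98, 126, 147, 168, 196, 252, 294, 392, 441, 504, 588, 882, 1176, 1764, 3528.
Check each in increasing order: 2489^1 ≡ 2489;  2489^2 ≡ 1726;  2489^3 ≡ 1221;  2489^4 ≡ 600;  2489^6 ≡ 1603;  2489^7 ≡ 2097;  2489^8 ≡ 42;  2489^9 ≡ 2197;  2489^12 ≡ 497;  2489^14 ≡ 275;  2489^18 ≡ 2666;  2489^21 ≡ 1448;  2489^24 ≡ 3508;  2489^28 ≡ 1516;  2489^36 ≡ 150;  2489^42 ≡ 478;  2489^49 ≡ 130;  2489^56 ≡ 877;  2489^63 ≡ 460;  2489^72 ≡ 1326;  2489^84 ≡ 2628;  2489^98 ≡ 2784;  2489^126 ≡ 3389;  2489^147 ≡ 1962;  2489^168 ≡ 131;  2489^196 ≡ 972;  2489^252 ≡ 1955;  2489^294 ≡ 2834;  2489^392 ≡ 2541;  2489^441 ≡ 2133;  2489^504 ≡ 118;  2489^588 ≡ 3081;  2489^882 ≡ 808;  2489^1176 ≡ 3080;  2489^1764 ≡ 3528;  2489^3528 ≡ 1.
Smallest exponent giving 1 is 3528.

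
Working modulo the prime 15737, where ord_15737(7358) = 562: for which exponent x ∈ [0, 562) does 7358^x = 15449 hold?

Baby-step giant-step with m = ceil(sqrt(562)) = 24.
Baby table (7358^j mod 15737 for j=0..23):
  0:1  1:7358  2:4884  3:8901  4:11901  5:6890  6:7743  7:5054
  8:801  9:8120  10:9308  11:840  12:11816  13:10940  14:1765  15:3845
  16:12121  17:4739  18:12107  19:11886  20:6679  21:13168  22:13172  23:11130
Giant step factor: 7358^(-24) ≡ 9524 (mod 15737).
Scan 15449·9524^i mod 15737 for i = 0, 1, …:
  i=0: 15449   i=1: 11063   i=2: 4797   i=3: 2117
  i=4: 3211   i=5: 4573   i=6: 8973   i=7: 6942
  i=8: 4471   i=9: 13219     …   i=13: 6982
  i=14: 7743
Match at i=14, j=6: x = 14·24 + 6 = 342.

342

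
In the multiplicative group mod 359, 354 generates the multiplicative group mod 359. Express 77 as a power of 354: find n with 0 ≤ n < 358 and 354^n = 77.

281

Baby-step giant-step with m = ceil(sqrt(358)) = 19.
Baby table (354^j mod 359 for j=0..18):
  0:1  1:354  2:25  3:234  4:266  5:106  6:188  7:137
  8:33  9:194  10:107  11:183  12:162  13:267  14:101  15:213
  16:12  17:299  18:300
Giant step factor: 354^(-19) ≡ 129 (mod 359).
Scan 77·129^i mod 359 for i = 0, 1, …:
  i=0: 77   i=1: 240   i=2: 86   i=3: 324
  i=4: 152   i=5: 222   i=6: 277   i=7: 192
  i=8: 356   i=9: 331     …   i=13: 10
  i=14: 213
Match at i=14, j=15: n = 14·19 + 15 = 281.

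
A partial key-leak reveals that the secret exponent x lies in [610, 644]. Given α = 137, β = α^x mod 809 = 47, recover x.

Compute 137^610 mod 809 = 52, then multiply by 137 repeatedly:
  137^610=52  137^611=652  137^612=334  137^613=454  137^614=714
  137^615=738  137^616=790  137^617=633  137^618=158  137^619=612
  137^620=517  137^621=446  137^622=427  137^623=251  137^624=409
  137^625=212  137^626=729  137^627=366  137^628=793  137^629=235
  137^630=644  137^631=47
Found 47 at exponent 631.

631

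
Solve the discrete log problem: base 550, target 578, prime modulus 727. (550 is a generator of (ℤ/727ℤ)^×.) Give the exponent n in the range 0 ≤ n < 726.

394

Baby-step giant-step with m = ceil(sqrt(726)) = 27.
Baby table (550^j mod 727 for j=0..26):
  0:1  1:550  2:68  3:323  4:262  5:154  6:368  7:294
  8:306  9:363  10:452  11:693  12:202  13:596  14:650  15:543
  16:580  17:574  18:182  19:501  20:17  21:626  22:429  23:402
  24:92  25:437  26:440
Giant step factor: 550^(-27) ≡ 719 (mod 727).
Scan 578·719^i mod 727 for i = 0, 1, …:
  i=0: 578   i=1: 465   i=2: 642   i=3: 680
  i=4: 376   i=5: 627   i=6: 73   i=7: 143
  i=8: 310   i=9: 428     …   i=13: 291
  i=14: 580
Match at i=14, j=16: n = 14·27 + 16 = 394.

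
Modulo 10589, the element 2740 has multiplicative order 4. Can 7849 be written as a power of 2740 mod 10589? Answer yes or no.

⟨2740⟩ has order 4; its elements mod 10589 are {1, 2740, 7849, 10588}.
7849 is in this set.

yes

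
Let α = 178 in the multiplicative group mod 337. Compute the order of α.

112

The order of 178 must divide p − 1 = 336 = 2^4 · 3 · 7.
Divisors: 1, 2, 3, 4, 6, 7, 8, 12, 14, 16, 21, 24, 28, 42, 48, 56, 84, 112, 168, 336.
Check each in increasing order: 178^1 ≡ 178;  178^2 ≡ 6;  178^3 ≡ 57;  178^4 ≡ 36;  178^6 ≡ 216;  178^7 ≡ 30;  178^8 ≡ 285;  178^12 ≡ 150;  178^14 ≡ 226;  178^16 ≡ 8;  178^21 ≡ 40;  178^24 ≡ 258;  178^28 ≡ 189;  178^42 ≡ 252;  178^48 ≡ 175;  178^56 ≡ 336;  178^84 ≡ 148;  178^112 ≡ 1.
Smallest exponent giving 1 is 112.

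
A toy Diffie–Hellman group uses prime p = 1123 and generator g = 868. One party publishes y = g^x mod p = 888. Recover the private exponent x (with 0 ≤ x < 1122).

Baby-step giant-step with m = ceil(sqrt(1122)) = 34.
Baby table (868^j mod 1123 for j=0..33):
  0:1  1:868  2:1014  3:843  4:651  5:199  6:913  7:769
  8:430  9:404  10:296  11:884  12:303  13:222  14:663  15:508
  16:728  17:778  18:381  19:546  20:22  21:5  22:971  23:578
  24:846  25:1009  26:995  27:73  28:476  29:1027  30:897  31:357
  32:1051  33:392
Giant step factor: 868^(-34) ≡ 691 (mod 1123).
Scan 888·691^i mod 1123 for i = 0, 1, …:
  i=0: 888   i=1: 450   i=2: 1002   i=3: 614
  i=4: 903   i=5: 708   i=6: 723   i=7: 981
  i=8: 702   i=9: 1069   i=10: 868
Match at i=10, j=1: x = 10·34 + 1 = 341.

341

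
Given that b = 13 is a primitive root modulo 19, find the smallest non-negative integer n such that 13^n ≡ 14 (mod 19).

Successive powers of 13 modulo 19:
  13^0=1  13^1=13  13^2=17  13^3=12  13^4=4  13^5=14
So 13^5 ≡ 14 (mod 19), giving n = 5.

5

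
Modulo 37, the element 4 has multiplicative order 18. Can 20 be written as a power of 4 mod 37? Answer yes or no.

no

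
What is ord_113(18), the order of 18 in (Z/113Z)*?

8

The order of 18 must divide p − 1 = 112 = 2^4 · 7.
Divisors: 1, 2, 4, 7, 8, 14, 16, 28, 56, 112.
Check each in increasing order: 18^1 ≡ 18;  18^2 ≡ 98;  18^4 ≡ 112;  18^7 ≡ 44;  18^8 ≡ 1.
Smallest exponent giving 1 is 8.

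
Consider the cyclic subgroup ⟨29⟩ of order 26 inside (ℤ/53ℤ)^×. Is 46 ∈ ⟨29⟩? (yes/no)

yes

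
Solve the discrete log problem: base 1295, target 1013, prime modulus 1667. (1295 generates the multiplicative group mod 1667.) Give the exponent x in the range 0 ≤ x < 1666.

479

Baby-step giant-step with m = ceil(sqrt(1666)) = 41.
Baby table (1295^j mod 1667 for j=0..40):
  0:1  1:1295  2:23  3:1446  4:529  5:1585  6:498  7:1448
  8:1452  9:1631  10:56  11:839  12:1288  13:960  14:1285  15:409
  16:1216  17:1072  18:1296  19:1318  20:1469  21:308  22:447  23:416
  24:279  25:1233  26:1416  27:20  28:895  29:460  30:581  31:578
  32:27  33:1625  34:621  35:701  36:947  37:1120  38:110  39:755
  40:863
Giant step factor: 1295^(-41) ≡ 1336 (mod 1667).
Scan 1013·1336^i mod 1667 for i = 0, 1, …:
  i=0: 1013   i=1: 1431   i=2: 1434   i=3: 441
  i=4: 725   i=5: 73   i=6: 842   i=7: 1354
  i=8: 249   i=9: 931   i=10: 234   i=11: 895
Match at i=11, j=28: x = 11·41 + 28 = 479.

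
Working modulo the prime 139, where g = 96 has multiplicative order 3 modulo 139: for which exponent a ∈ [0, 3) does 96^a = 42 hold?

2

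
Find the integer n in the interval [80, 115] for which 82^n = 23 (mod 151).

115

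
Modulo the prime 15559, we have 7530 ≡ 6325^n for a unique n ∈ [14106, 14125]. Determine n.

Compute 6325^14106 mod 15559 = 12525, then multiply by 6325 repeatedly:
  6325^14106=12525  6325^14107=9756  6325^14108=15265  6325^14109=7530
Found 7530 at exponent 14109.

14109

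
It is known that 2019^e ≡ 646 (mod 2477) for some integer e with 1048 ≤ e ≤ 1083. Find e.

Compute 2019^1048 mod 2477 = 127, then multiply by 2019 repeatedly:
  2019^1048=127  2019^1049=1282  2019^1050=2370  2019^1051=1943  2019^1052=1826
  2019^1053=918  2019^1054=646
Found 646 at exponent 1054.

1054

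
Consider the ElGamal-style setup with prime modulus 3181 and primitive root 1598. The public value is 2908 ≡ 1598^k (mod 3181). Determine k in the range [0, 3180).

309

Baby-step giant-step with m = ceil(sqrt(3180)) = 57.
Baby table (1598^j mod 3181 for j=0..56):
  0:1  1:1598  2:2442  3:2410  4:2170  5:370  6:2775  7:136
  8:1020  9:1288  10:117  11:2468  12:2605  13:2042  14:2591  15:1937
  16:213  17:7  18:1643  19:1189  20:965  21:2466  22:2590  23:339
  24:952  25:778  26:2654  27:819  28:1371  29:2330  30:1570  31:2232
  32:835  33:1491  34:49  35:1958  36:1961  37:393  38:1357  39:2225
  40:2373  41:302  42:2265  43:2673  44:2552  45:54  46:405  47:1447
  48:2900  49:2664  50:894  51:343  52:982  53:1003  54:2751  55:3137
  56:2851
Giant step factor: 1598^(-57) ≡ 1987 (mod 3181).
Scan 2908·1987^i mod 3181 for i = 0, 1, …:
  i=0: 2908   i=1: 1500   i=2: 3084   i=3: 1302
  i=4: 921   i=5: 952
Match at i=5, j=24: k = 5·57 + 24 = 309.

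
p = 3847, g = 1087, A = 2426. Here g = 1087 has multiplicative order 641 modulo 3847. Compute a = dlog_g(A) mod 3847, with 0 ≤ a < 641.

472

Baby-step giant-step with m = ceil(sqrt(641)) = 26.
Baby table (1087^j mod 3847 for j=0..25):
  0:1  1:1087  2:540  3:2236  4:3075  5:3329  6:2443  7:1111
  8:3546  9:3655  10:2881  11:189  12:1552  13:2038  14:3281  15:278
  16:2120  17:87  18:2241  19:816  20:2182  21:2082  22:1098  23:956
  24:482  25:742
Giant step factor: 1087^(-26) ≡ 1295 (mod 3847).
Scan 2426·1295^i mod 3847 for i = 0, 1, …:
  i=0: 2426   i=1: 2518   i=2: 2401   i=3: 919
  i=4: 1382   i=5: 835   i=6: 318   i=7: 181
  i=8: 3575   i=9: 1684     …   i=17: 344
  i=18: 3075
Match at i=18, j=4: a = 18·26 + 4 = 472.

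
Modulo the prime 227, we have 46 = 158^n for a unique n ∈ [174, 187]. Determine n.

Compute 158^174 mod 227 = 101, then multiply by 158 repeatedly:
  158^174=101  158^175=68  158^176=75  158^177=46
Found 46 at exponent 177.

177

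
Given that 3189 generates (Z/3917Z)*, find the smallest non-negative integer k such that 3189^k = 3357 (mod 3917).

3801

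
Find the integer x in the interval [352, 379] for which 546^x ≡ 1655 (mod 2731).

359

Compute 546^352 mod 2731 = 2320, then multiply by 546 repeatedly:
  546^352=2320  546^353=2267  546^354=639  546^355=2057  546^356=681
  546^357=410  546^358=2649  546^359=1655
Found 1655 at exponent 359.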